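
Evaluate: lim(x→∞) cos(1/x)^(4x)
This is an exponential indeterminate form.

For exponential indeterminate forms, take the natural log:
  Let L = lim(x→∞) cos(1/x)^(4x)
  Then ln(L) = lim(x→∞) [exponent × ln(base)]
  Evaluate using L'Hôpital or standard limits, then exponentiate.
  L = 1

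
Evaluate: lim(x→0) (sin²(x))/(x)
This is a 0/0 indeterminate form.

Apply L'Hôpital's rule: differentiate numerator and denominator separately.
  f(x) = sin(x)^2   ⇒   f'(x) = 2·sin(x)·cos(x)
  g(x) = x   ⇒   g'(x) = 1
  lim(x→0) f'(x)/g'(x) = lim(x→0) (2·sin(x)·cos(x))/(1)
  = 0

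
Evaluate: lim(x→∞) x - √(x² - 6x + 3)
This is an ∞-∞ indeterminate form.

Combine fractions or rationalize to convert ∞-∞ to 0/0 form:
  lim(x→∞) x - √(x² - 6x + 3) = 3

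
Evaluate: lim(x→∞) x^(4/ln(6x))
This is an exponential indeterminate form.

For exponential indeterminate forms, take the natural log:
  Let L = lim(x→∞) x^(4/ln(6x))
  Then ln(L) = lim(x→∞) [exponent × ln(base)]
  Evaluate using L'Hôpital or standard limits, then exponentiate.
  L = e^(4)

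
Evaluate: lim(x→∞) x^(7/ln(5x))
This is an exponential indeterminate form.

For exponential indeterminate forms, take the natural log:
  Let L = lim(x→∞) x^(7/ln(5x))
  Then ln(L) = lim(x→∞) [exponent × ln(base)]
  Evaluate using L'Hôpital or standard limits, then exponentiate.
  L = e^(7)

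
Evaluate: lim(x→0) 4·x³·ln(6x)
This is a 0·∞ indeterminate form.

Rewrite 0·∞ as a quotient (0/0 or ∞/∞ form), then apply L'Hôpital's rule:
  lim(x→0) 4·x³·ln(6x) = 0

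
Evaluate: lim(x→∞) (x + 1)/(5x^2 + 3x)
This is an ∞/∞ indeterminate form.

Apply L'Hôpital's rule: differentiate numerator and denominator separately.
  f(x) = x + 1   ⇒   f'(x) = 1
  g(x) = 5·x^2 + 3·x   ⇒   g'(x) = 10·x + 3
  lim(x→∞) f'(x)/g'(x) = lim(x→∞) (1)/(10·x + 3)
  = 0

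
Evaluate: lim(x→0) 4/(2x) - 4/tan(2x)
This is an ∞-∞ indeterminate form.

Combine fractions or rationalize to convert ∞-∞ to 0/0 form:
  lim(x→0) 4/(2x) - 4/tan(2x) = 0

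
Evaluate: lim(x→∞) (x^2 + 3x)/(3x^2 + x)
This is an ∞/∞ indeterminate form.

Apply L'Hôpital's rule: differentiate numerator and denominator separately.
  f(x) = x^2 + 3·x   ⇒   f'(x) = 2·x + 3
  g(x) = 3·x^2 + x   ⇒   g'(x) = 6·x + 1
  lim(x→∞) f'(x)/g'(x) = lim(x→∞) (2·x + 3)/(6·x + 1)
  = 1/3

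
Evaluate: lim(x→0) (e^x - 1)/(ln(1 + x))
This is a 0/0 indeterminate form.

Apply L'Hôpital's rule: differentiate numerator and denominator separately.
  f(x) = e^(x) - 1   ⇒   f'(x) = e^(x)
  g(x) = ln(x + 1)   ⇒   g'(x) = 1/(x + 1)
  lim(x→0) f'(x)/g'(x) = lim(x→0) (e^(x))/(1/(x + 1))
  = 1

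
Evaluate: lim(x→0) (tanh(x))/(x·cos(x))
This is a 0/0 indeterminate form.

Apply L'Hôpital's rule: differentiate numerator and denominator separately.
  f(x) = tanh(x)   ⇒   f'(x) = 1 - tanh(x)^2
  g(x) = x·cos(x)   ⇒   g'(x) = -x·sin(x) + cos(x)
  lim(x→0) f'(x)/g'(x) = lim(x→0) (1 - tanh(x)^2)/(-x·sin(x) + cos(x))
  = 1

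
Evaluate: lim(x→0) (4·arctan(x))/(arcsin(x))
This is a 0/0 indeterminate form.

Apply L'Hôpital's rule: differentiate numerator and denominator separately.
  f(x) = 4·atan(x)   ⇒   f'(x) = 4/(x^2 + 1)
  g(x) = asin(x)   ⇒   g'(x) = 1/sqrt(1 - x^2)
  lim(x→0) f'(x)/g'(x) = lim(x→0) (4/(x^2 + 1))/(1/sqrt(1 - x^2))
  = 4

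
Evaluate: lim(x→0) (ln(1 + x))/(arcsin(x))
This is a 0/0 indeterminate form.

Apply L'Hôpital's rule: differentiate numerator and denominator separately.
  f(x) = ln(x + 1)   ⇒   f'(x) = 1/(x + 1)
  g(x) = asin(x)   ⇒   g'(x) = 1/sqrt(1 - x^2)
  lim(x→0) f'(x)/g'(x) = lim(x→0) (1/(x + 1))/(1/sqrt(1 - x^2))
  = 1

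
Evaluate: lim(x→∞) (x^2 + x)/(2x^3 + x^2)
This is an ∞/∞ indeterminate form.

Apply L'Hôpital's rule: differentiate numerator and denominator separately.
  f(x) = x^2 + x   ⇒   f'(x) = 2·x + 1
  g(x) = 2·x^3 + x^2   ⇒   g'(x) = 6·x^2 + 2·x
  lim(x→∞) f'(x)/g'(x) = lim(x→∞) (2·x + 1)/(6·x^2 + 2·x)
  = 0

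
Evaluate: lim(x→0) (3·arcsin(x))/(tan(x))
This is a 0/0 indeterminate form.

Apply L'Hôpital's rule: differentiate numerator and denominator separately.
  f(x) = 3·asin(x)   ⇒   f'(x) = 3/sqrt(1 - x^2)
  g(x) = tan(x)   ⇒   g'(x) = tan(x)^2 + 1
  lim(x→0) f'(x)/g'(x) = lim(x→0) (3/sqrt(1 - x^2))/(tan(x)^2 + 1)
  = 3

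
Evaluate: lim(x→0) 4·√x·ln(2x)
This is a 0·∞ indeterminate form.

Rewrite 0·∞ as a quotient (0/0 or ∞/∞ form), then apply L'Hôpital's rule:
  lim(x→0) 4·√x·ln(2x) = 0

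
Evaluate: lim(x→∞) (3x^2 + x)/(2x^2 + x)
This is an ∞/∞ indeterminate form.

Apply L'Hôpital's rule: differentiate numerator and denominator separately.
  f(x) = 3·x^2 + x   ⇒   f'(x) = 6·x + 1
  g(x) = 2·x^2 + x   ⇒   g'(x) = 4·x + 1
  lim(x→∞) f'(x)/g'(x) = lim(x→∞) (6·x + 1)/(4·x + 1)
  = 3/2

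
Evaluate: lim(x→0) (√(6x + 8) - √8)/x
This is a standard limit.

Factor or rationalize the expression:
  lim(x→0) (√(6x + 8) - √8)/x = 3·sqrt(2)/4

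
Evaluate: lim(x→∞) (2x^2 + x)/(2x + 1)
This is an ∞/∞ indeterminate form.

Apply L'Hôpital's rule: differentiate numerator and denominator separately.
  f(x) = 2·x^2 + x   ⇒   f'(x) = 4·x + 1
  g(x) = 2·x + 1   ⇒   g'(x) = 2
  lim(x→∞) f'(x)/g'(x) = lim(x→∞) (4·x + 1)/(2)
  = ∞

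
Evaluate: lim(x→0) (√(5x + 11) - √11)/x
This is a standard limit.

Factor or rationalize the expression:
  lim(x→0) (√(5x + 11) - √11)/x = 5·sqrt(11)/22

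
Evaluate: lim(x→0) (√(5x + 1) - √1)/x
This is a standard limit.

Factor or rationalize the expression:
  lim(x→0) (√(5x + 1) - √1)/x = 5/2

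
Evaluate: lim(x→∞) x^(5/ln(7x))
This is an exponential indeterminate form.

For exponential indeterminate forms, take the natural log:
  Let L = lim(x→∞) x^(5/ln(7x))
  Then ln(L) = lim(x→∞) [exponent × ln(base)]
  Evaluate using L'Hôpital or standard limits, then exponentiate.
  L = e^(5)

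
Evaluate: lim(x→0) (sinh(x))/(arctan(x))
This is a 0/0 indeterminate form.

Apply L'Hôpital's rule: differentiate numerator and denominator separately.
  f(x) = sinh(x)   ⇒   f'(x) = cosh(x)
  g(x) = atan(x)   ⇒   g'(x) = 1/(x^2 + 1)
  lim(x→0) f'(x)/g'(x) = lim(x→0) (cosh(x))/(1/(x^2 + 1))
  = 1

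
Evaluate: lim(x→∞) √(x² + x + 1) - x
This is an ∞-∞ indeterminate form.

Combine fractions or rationalize to convert ∞-∞ to 0/0 form:
  lim(x→∞) √(x² + x + 1) - x = 1/2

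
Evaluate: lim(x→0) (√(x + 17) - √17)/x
This is a standard limit.

Factor or rationalize the expression:
  lim(x→0) (√(x + 17) - √17)/x = sqrt(17)/34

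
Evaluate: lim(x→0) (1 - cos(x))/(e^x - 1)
This is a 0/0 indeterminate form.

Apply L'Hôpital's rule: differentiate numerator and denominator separately.
  f(x) = 1 - cos(x)   ⇒   f'(x) = sin(x)
  g(x) = e^(x) - 1   ⇒   g'(x) = e^(x)
  lim(x→0) f'(x)/g'(x) = lim(x→0) (sin(x))/(e^(x))
  = 0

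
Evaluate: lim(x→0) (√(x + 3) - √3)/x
This is a standard limit.

Factor or rationalize the expression:
  lim(x→0) (√(x + 3) - √3)/x = sqrt(3)/6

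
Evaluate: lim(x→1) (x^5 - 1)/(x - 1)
This is a standard limit.

Factor or rationalize the expression:
  lim(x→1) (x^5 - 1)/(x - 1) = 5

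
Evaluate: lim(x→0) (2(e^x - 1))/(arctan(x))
This is a 0/0 indeterminate form.

Apply L'Hôpital's rule: differentiate numerator and denominator separately.
  f(x) = 2·e^(x) - 2   ⇒   f'(x) = 2·e^(x)
  g(x) = atan(x)   ⇒   g'(x) = 1/(x^2 + 1)
  lim(x→0) f'(x)/g'(x) = lim(x→0) (2·e^(x))/(1/(x^2 + 1))
  = 2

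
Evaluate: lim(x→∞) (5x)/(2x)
This is an ∞/∞ indeterminate form.

Apply L'Hôpital's rule: differentiate numerator and denominator separately.
  f(x) = 5·x   ⇒   f'(x) = 5
  g(x) = 2·x   ⇒   g'(x) = 2
  lim(x→∞) f'(x)/g'(x) = lim(x→∞) (5)/(2)
  = 5/2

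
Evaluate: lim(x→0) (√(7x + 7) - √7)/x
This is a standard limit.

Factor or rationalize the expression:
  lim(x→0) (√(7x + 7) - √7)/x = sqrt(7)/2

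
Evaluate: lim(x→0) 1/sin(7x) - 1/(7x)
This is an ∞-∞ indeterminate form.

Combine fractions or rationalize to convert ∞-∞ to 0/0 form:
  lim(x→0) 1/sin(7x) - 1/(7x) = 0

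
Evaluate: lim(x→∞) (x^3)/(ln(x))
This is an ∞/∞ indeterminate form.

Apply L'Hôpital's rule: differentiate numerator and denominator separately.
  f(x) = x^3   ⇒   f'(x) = 3·x^2
  g(x) = ln(x)   ⇒   g'(x) = 1/x
  lim(x→∞) f'(x)/g'(x) = lim(x→∞) (3·x^2)/(1/x)
  = ∞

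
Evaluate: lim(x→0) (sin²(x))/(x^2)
This is a 0/0 indeterminate form.

Apply L'Hôpital's rule: differentiate numerator and denominator separately.
  f(x) = sin(x)^2   ⇒   f'(x) = 2·sin(x)·cos(x)
  g(x) = x^2   ⇒   g'(x) = 2·x
  lim(x→0) f'(x)/g'(x) = lim(x→0) (2·sin(x)·cos(x))/(2·x)
  = 1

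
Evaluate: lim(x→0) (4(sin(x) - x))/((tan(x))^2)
This is a 0/0 indeterminate form.

Apply L'Hôpital's rule: differentiate numerator and denominator separately.
  f(x) = -4·x + 4·sin(x)   ⇒   f'(x) = 4·cos(x) - 4
  g(x) = tan(x)^2   ⇒   g'(x) = (2·tan(x)^2 + 2)·tan(x)
  lim(x→0) f'(x)/g'(x) = lim(x→0) (4·cos(x) - 4)/((2·tan(x)^2 + 2)·tan(x))
  = 0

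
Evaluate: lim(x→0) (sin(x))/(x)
This is a 0/0 indeterminate form.

Apply L'Hôpital's rule: differentiate numerator and denominator separately.
  f(x) = sin(x)   ⇒   f'(x) = cos(x)
  g(x) = x   ⇒   g'(x) = 1
  lim(x→0) f'(x)/g'(x) = lim(x→0) (cos(x))/(1)
  = 1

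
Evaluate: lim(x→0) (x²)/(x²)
This is a 0/0 indeterminate form.

Apply L'Hôpital's rule: differentiate numerator and denominator separately.
  f(x) = x^2   ⇒   f'(x) = 2·x
  g(x) = x^2   ⇒   g'(x) = 2·x
  lim(x→0) f'(x)/g'(x) = lim(x→0) (2·x)/(2·x)
  = 1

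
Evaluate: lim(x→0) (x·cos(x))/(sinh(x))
This is a 0/0 indeterminate form.

Apply L'Hôpital's rule: differentiate numerator and denominator separately.
  f(x) = x·cos(x)   ⇒   f'(x) = -x·sin(x) + cos(x)
  g(x) = sinh(x)   ⇒   g'(x) = cosh(x)
  lim(x→0) f'(x)/g'(x) = lim(x→0) (-x·sin(x) + cos(x))/(cosh(x))
  = 1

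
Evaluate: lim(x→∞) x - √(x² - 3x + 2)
This is an ∞-∞ indeterminate form.

Combine fractions or rationalize to convert ∞-∞ to 0/0 form:
  lim(x→∞) x - √(x² - 3x + 2) = 3/2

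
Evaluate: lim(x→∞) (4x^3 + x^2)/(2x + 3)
This is an ∞/∞ indeterminate form.

Apply L'Hôpital's rule: differentiate numerator and denominator separately.
  f(x) = 4·x^3 + x^2   ⇒   f'(x) = 12·x^2 + 2·x
  g(x) = 2·x + 3   ⇒   g'(x) = 2
  lim(x→∞) f'(x)/g'(x) = lim(x→∞) (12·x^2 + 2·x)/(2)
  = ∞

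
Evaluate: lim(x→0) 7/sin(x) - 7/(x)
This is an ∞-∞ indeterminate form.

Combine fractions or rationalize to convert ∞-∞ to 0/0 form:
  lim(x→0) 7/sin(x) - 7/(x) = 0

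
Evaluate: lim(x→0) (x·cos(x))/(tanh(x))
This is a 0/0 indeterminate form.

Apply L'Hôpital's rule: differentiate numerator and denominator separately.
  f(x) = x·cos(x)   ⇒   f'(x) = -x·sin(x) + cos(x)
  g(x) = tanh(x)   ⇒   g'(x) = 1 - tanh(x)^2
  lim(x→0) f'(x)/g'(x) = lim(x→0) (-x·sin(x) + cos(x))/(1 - tanh(x)^2)
  = 1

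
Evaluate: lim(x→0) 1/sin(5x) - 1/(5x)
This is an ∞-∞ indeterminate form.

Combine fractions or rationalize to convert ∞-∞ to 0/0 form:
  lim(x→0) 1/sin(5x) - 1/(5x) = 0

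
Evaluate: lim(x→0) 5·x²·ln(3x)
This is a 0·∞ indeterminate form.

Rewrite 0·∞ as a quotient (0/0 or ∞/∞ form), then apply L'Hôpital's rule:
  lim(x→0) 5·x²·ln(3x) = 0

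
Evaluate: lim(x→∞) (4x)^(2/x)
This is an exponential indeterminate form.

For exponential indeterminate forms, take the natural log:
  Let L = lim(x→∞) (4x)^(2/x)
  Then ln(L) = lim(x→∞) [exponent × ln(base)]
  Evaluate using L'Hôpital or standard limits, then exponentiate.
  L = 1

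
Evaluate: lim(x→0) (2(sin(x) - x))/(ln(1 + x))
This is a 0/0 indeterminate form.

Apply L'Hôpital's rule: differentiate numerator and denominator separately.
  f(x) = -2·x + 2·sin(x)   ⇒   f'(x) = 2·cos(x) - 2
  g(x) = ln(x + 1)   ⇒   g'(x) = 1/(x + 1)
  lim(x→0) f'(x)/g'(x) = lim(x→0) (2·cos(x) - 2)/(1/(x + 1))
  = 0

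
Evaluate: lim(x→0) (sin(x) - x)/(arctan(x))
This is a 0/0 indeterminate form.

Apply L'Hôpital's rule: differentiate numerator and denominator separately.
  f(x) = -x + sin(x)   ⇒   f'(x) = cos(x) - 1
  g(x) = atan(x)   ⇒   g'(x) = 1/(x^2 + 1)
  lim(x→0) f'(x)/g'(x) = lim(x→0) (cos(x) - 1)/(1/(x^2 + 1))
  = 0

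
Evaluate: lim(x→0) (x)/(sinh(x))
This is a 0/0 indeterminate form.

Apply L'Hôpital's rule: differentiate numerator and denominator separately.
  f(x) = x   ⇒   f'(x) = 1
  g(x) = sinh(x)   ⇒   g'(x) = cosh(x)
  lim(x→0) f'(x)/g'(x) = lim(x→0) (1)/(cosh(x))
  = 1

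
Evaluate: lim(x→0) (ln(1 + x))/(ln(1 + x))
This is a 0/0 indeterminate form.

Apply L'Hôpital's rule: differentiate numerator and denominator separately.
  f(x) = ln(x + 1)   ⇒   f'(x) = 1/(x + 1)
  g(x) = ln(x + 1)   ⇒   g'(x) = 1/(x + 1)
  lim(x→0) f'(x)/g'(x) = lim(x→0) (1/(x + 1))/(1/(x + 1))
  = 1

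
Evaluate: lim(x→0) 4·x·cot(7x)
This is a 0·∞ indeterminate form.

Rewrite 0·∞ as a quotient (0/0 or ∞/∞ form), then apply L'Hôpital's rule:
  lim(x→0) 4·x·cot(7x) = 4/7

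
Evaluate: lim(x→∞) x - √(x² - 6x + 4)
This is an ∞-∞ indeterminate form.

Combine fractions or rationalize to convert ∞-∞ to 0/0 form:
  lim(x→∞) x - √(x² - 6x + 4) = 3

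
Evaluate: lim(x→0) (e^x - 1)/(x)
This is a 0/0 indeterminate form.

Apply L'Hôpital's rule: differentiate numerator and denominator separately.
  f(x) = e^(x) - 1   ⇒   f'(x) = e^(x)
  g(x) = x   ⇒   g'(x) = 1
  lim(x→0) f'(x)/g'(x) = lim(x→0) (e^(x))/(1)
  = 1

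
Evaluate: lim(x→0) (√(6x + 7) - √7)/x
This is a standard limit.

Factor or rationalize the expression:
  lim(x→0) (√(6x + 7) - √7)/x = 3·sqrt(7)/7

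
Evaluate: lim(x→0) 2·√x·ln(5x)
This is a 0·∞ indeterminate form.

Rewrite 0·∞ as a quotient (0/0 or ∞/∞ form), then apply L'Hôpital's rule:
  lim(x→0) 2·√x·ln(5x) = 0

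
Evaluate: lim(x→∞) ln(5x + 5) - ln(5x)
This is an ∞-∞ indeterminate form.

Combine fractions or rationalize to convert ∞-∞ to 0/0 form:
  lim(x→∞) ln(5x + 5) - ln(5x) = 0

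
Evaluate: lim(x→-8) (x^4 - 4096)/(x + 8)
This is a standard limit.

Factor or rationalize the expression:
  lim(x→-8) (x^4 - 4096)/(x + 8) = -2048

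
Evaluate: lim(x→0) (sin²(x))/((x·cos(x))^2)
This is a 0/0 indeterminate form.

Apply L'Hôpital's rule: differentiate numerator and denominator separately.
  f(x) = sin(x)^2   ⇒   f'(x) = 2·sin(x)·cos(x)
  g(x) = x^2·cos(x)^2   ⇒   g'(x) = -2·x^2·sin(x)·cos(x) + 2·x·cos(x)^2
  lim(x→0) f'(x)/g'(x) = lim(x→0) (2·sin(x)·cos(x))/(-2·x^2·sin(x)·cos(x) + 2·x·cos(x)^2)
  = 1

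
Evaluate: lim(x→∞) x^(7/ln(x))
This is an exponential indeterminate form.

For exponential indeterminate forms, take the natural log:
  Let L = lim(x→∞) x^(7/ln(x))
  Then ln(L) = lim(x→∞) [exponent × ln(base)]
  Evaluate using L'Hôpital or standard limits, then exponentiate.
  L = e^(7)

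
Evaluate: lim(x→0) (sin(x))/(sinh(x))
This is a 0/0 indeterminate form.

Apply L'Hôpital's rule: differentiate numerator and denominator separately.
  f(x) = sin(x)   ⇒   f'(x) = cos(x)
  g(x) = sinh(x)   ⇒   g'(x) = cosh(x)
  lim(x→0) f'(x)/g'(x) = lim(x→0) (cos(x))/(cosh(x))
  = 1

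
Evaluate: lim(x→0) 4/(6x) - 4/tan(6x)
This is an ∞-∞ indeterminate form.

Combine fractions or rationalize to convert ∞-∞ to 0/0 form:
  lim(x→0) 4/(6x) - 4/tan(6x) = 0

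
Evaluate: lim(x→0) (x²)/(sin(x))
This is a 0/0 indeterminate form.

Apply L'Hôpital's rule: differentiate numerator and denominator separately.
  f(x) = x^2   ⇒   f'(x) = 2·x
  g(x) = sin(x)   ⇒   g'(x) = cos(x)
  lim(x→0) f'(x)/g'(x) = lim(x→0) (2·x)/(cos(x))
  = 0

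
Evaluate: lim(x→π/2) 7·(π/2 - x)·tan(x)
This is a 0·∞ indeterminate form.

Rewrite 0·∞ as a quotient (0/0 or ∞/∞ form), then apply L'Hôpital's rule:
  lim(x→π/2) 7·(π/2 - x)·tan(x) = 7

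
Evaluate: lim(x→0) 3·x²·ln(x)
This is a 0·∞ indeterminate form.

Rewrite 0·∞ as a quotient (0/0 or ∞/∞ form), then apply L'Hôpital's rule:
  lim(x→0) 3·x²·ln(x) = 0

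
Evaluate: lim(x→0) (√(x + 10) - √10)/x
This is a standard limit.

Factor or rationalize the expression:
  lim(x→0) (√(x + 10) - √10)/x = sqrt(10)/20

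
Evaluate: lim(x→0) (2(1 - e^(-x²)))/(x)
This is a 0/0 indeterminate form.

Apply L'Hôpital's rule: differentiate numerator and denominator separately.
  f(x) = 2 - 2·e^(-x^2)   ⇒   f'(x) = 4·x·e^(-x^2)
  g(x) = x   ⇒   g'(x) = 1
  lim(x→0) f'(x)/g'(x) = lim(x→0) (4·x·e^(-x^2))/(1)
  = 0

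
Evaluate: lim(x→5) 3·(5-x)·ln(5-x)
This is a 0·∞ indeterminate form.

Rewrite 0·∞ as a quotient (0/0 or ∞/∞ form), then apply L'Hôpital's rule:
  lim(x→5) 3·(5-x)·ln(5-x) = 0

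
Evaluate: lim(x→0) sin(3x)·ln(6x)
This is a 0·∞ indeterminate form.

Rewrite 0·∞ as a quotient (0/0 or ∞/∞ form), then apply L'Hôpital's rule:
  lim(x→0) sin(3x)·ln(6x) = 0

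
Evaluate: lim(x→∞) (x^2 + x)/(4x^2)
This is an ∞/∞ indeterminate form.

Apply L'Hôpital's rule: differentiate numerator and denominator separately.
  f(x) = x^2 + x   ⇒   f'(x) = 2·x + 1
  g(x) = 4·x^2   ⇒   g'(x) = 8·x
  lim(x→∞) f'(x)/g'(x) = lim(x→∞) (2·x + 1)/(8·x)
  = 1/4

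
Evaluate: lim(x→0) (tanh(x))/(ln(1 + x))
This is a 0/0 indeterminate form.

Apply L'Hôpital's rule: differentiate numerator and denominator separately.
  f(x) = tanh(x)   ⇒   f'(x) = 1 - tanh(x)^2
  g(x) = ln(x + 1)   ⇒   g'(x) = 1/(x + 1)
  lim(x→0) f'(x)/g'(x) = lim(x→0) (1 - tanh(x)^2)/(1/(x + 1))
  = 1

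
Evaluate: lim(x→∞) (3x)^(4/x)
This is an exponential indeterminate form.

For exponential indeterminate forms, take the natural log:
  Let L = lim(x→∞) (3x)^(4/x)
  Then ln(L) = lim(x→∞) [exponent × ln(base)]
  Evaluate using L'Hôpital or standard limits, then exponentiate.
  L = 1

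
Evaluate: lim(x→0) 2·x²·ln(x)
This is a 0·∞ indeterminate form.

Rewrite 0·∞ as a quotient (0/0 or ∞/∞ form), then apply L'Hôpital's rule:
  lim(x→0) 2·x²·ln(x) = 0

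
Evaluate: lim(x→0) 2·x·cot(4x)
This is a 0·∞ indeterminate form.

Rewrite 0·∞ as a quotient (0/0 or ∞/∞ form), then apply L'Hôpital's rule:
  lim(x→0) 2·x·cot(4x) = 1/2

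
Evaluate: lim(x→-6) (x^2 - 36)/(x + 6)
This is a standard limit.

Factor or rationalize the expression:
  lim(x→-6) (x^2 - 36)/(x + 6) = -12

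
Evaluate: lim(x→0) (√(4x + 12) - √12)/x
This is a standard limit.

Factor or rationalize the expression:
  lim(x→0) (√(4x + 12) - √12)/x = sqrt(3)/3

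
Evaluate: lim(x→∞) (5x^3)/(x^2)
This is an ∞/∞ indeterminate form.

Apply L'Hôpital's rule: differentiate numerator and denominator separately.
  f(x) = 5·x^3   ⇒   f'(x) = 15·x^2
  g(x) = x^2   ⇒   g'(x) = 2·x
  lim(x→∞) f'(x)/g'(x) = lim(x→∞) (15·x^2)/(2·x)
  = ∞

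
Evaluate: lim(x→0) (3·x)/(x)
This is a 0/0 indeterminate form.

Apply L'Hôpital's rule: differentiate numerator and denominator separately.
  f(x) = 3·x   ⇒   f'(x) = 3
  g(x) = x   ⇒   g'(x) = 1
  lim(x→0) f'(x)/g'(x) = lim(x→0) (3)/(1)
  = 3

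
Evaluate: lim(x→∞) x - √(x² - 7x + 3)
This is an ∞-∞ indeterminate form.

Combine fractions or rationalize to convert ∞-∞ to 0/0 form:
  lim(x→∞) x - √(x² - 7x + 3) = 7/2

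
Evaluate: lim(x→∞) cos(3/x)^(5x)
This is an exponential indeterminate form.

For exponential indeterminate forms, take the natural log:
  Let L = lim(x→∞) cos(3/x)^(5x)
  Then ln(L) = lim(x→∞) [exponent × ln(base)]
  Evaluate using L'Hôpital or standard limits, then exponentiate.
  L = 1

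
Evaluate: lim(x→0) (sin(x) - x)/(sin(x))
This is a 0/0 indeterminate form.

Apply L'Hôpital's rule: differentiate numerator and denominator separately.
  f(x) = -x + sin(x)   ⇒   f'(x) = cos(x) - 1
  g(x) = sin(x)   ⇒   g'(x) = cos(x)
  lim(x→0) f'(x)/g'(x) = lim(x→0) (cos(x) - 1)/(cos(x))
  = 0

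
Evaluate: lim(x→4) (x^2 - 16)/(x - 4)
This is a standard limit.

Factor or rationalize the expression:
  lim(x→4) (x^2 - 16)/(x - 4) = 8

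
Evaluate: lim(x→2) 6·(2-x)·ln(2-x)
This is a 0·∞ indeterminate form.

Rewrite 0·∞ as a quotient (0/0 or ∞/∞ form), then apply L'Hôpital's rule:
  lim(x→2) 6·(2-x)·ln(2-x) = 0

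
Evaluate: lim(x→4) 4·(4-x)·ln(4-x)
This is a 0·∞ indeterminate form.

Rewrite 0·∞ as a quotient (0/0 or ∞/∞ form), then apply L'Hôpital's rule:
  lim(x→4) 4·(4-x)·ln(4-x) = 0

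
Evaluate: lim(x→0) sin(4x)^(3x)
This is an exponential indeterminate form.

For exponential indeterminate forms, take the natural log:
  Let L = lim(x→0) sin(4x)^(3x)
  Then ln(L) = lim(x→0) [exponent × ln(base)]
  Evaluate using L'Hôpital or standard limits, then exponentiate.
  L = 1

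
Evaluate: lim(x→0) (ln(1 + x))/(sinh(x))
This is a 0/0 indeterminate form.

Apply L'Hôpital's rule: differentiate numerator and denominator separately.
  f(x) = ln(x + 1)   ⇒   f'(x) = 1/(x + 1)
  g(x) = sinh(x)   ⇒   g'(x) = cosh(x)
  lim(x→0) f'(x)/g'(x) = lim(x→0) (1/(x + 1))/(cosh(x))
  = 1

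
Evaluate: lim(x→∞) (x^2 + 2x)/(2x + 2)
This is an ∞/∞ indeterminate form.

Apply L'Hôpital's rule: differentiate numerator and denominator separately.
  f(x) = x^2 + 2·x   ⇒   f'(x) = 2·x + 2
  g(x) = 2·x + 2   ⇒   g'(x) = 2
  lim(x→∞) f'(x)/g'(x) = lim(x→∞) (2·x + 2)/(2)
  = ∞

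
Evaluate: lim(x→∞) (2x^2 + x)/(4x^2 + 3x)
This is an ∞/∞ indeterminate form.

Apply L'Hôpital's rule: differentiate numerator and denominator separately.
  f(x) = 2·x^2 + x   ⇒   f'(x) = 4·x + 1
  g(x) = 4·x^2 + 3·x   ⇒   g'(x) = 8·x + 3
  lim(x→∞) f'(x)/g'(x) = lim(x→∞) (4·x + 1)/(8·x + 3)
  = 1/2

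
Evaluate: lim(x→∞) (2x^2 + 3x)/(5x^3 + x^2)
This is an ∞/∞ indeterminate form.

Apply L'Hôpital's rule: differentiate numerator and denominator separately.
  f(x) = 2·x^2 + 3·x   ⇒   f'(x) = 4·x + 3
  g(x) = 5·x^3 + x^2   ⇒   g'(x) = 15·x^2 + 2·x
  lim(x→∞) f'(x)/g'(x) = lim(x→∞) (4·x + 3)/(15·x^2 + 2·x)
  = 0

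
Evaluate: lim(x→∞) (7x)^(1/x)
This is an exponential indeterminate form.

For exponential indeterminate forms, take the natural log:
  Let L = lim(x→∞) (7x)^(1/x)
  Then ln(L) = lim(x→∞) [exponent × ln(base)]
  Evaluate using L'Hôpital or standard limits, then exponentiate.
  L = 1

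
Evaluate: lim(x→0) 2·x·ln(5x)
This is a 0·∞ indeterminate form.

Rewrite 0·∞ as a quotient (0/0 or ∞/∞ form), then apply L'Hôpital's rule:
  lim(x→0) 2·x·ln(5x) = 0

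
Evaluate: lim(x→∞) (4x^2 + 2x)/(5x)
This is an ∞/∞ indeterminate form.

Apply L'Hôpital's rule: differentiate numerator and denominator separately.
  f(x) = 4·x^2 + 2·x   ⇒   f'(x) = 8·x + 2
  g(x) = 5·x   ⇒   g'(x) = 5
  lim(x→∞) f'(x)/g'(x) = lim(x→∞) (8·x + 2)/(5)
  = ∞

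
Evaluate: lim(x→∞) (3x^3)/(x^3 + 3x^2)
This is an ∞/∞ indeterminate form.

Apply L'Hôpital's rule: differentiate numerator and denominator separately.
  f(x) = 3·x^3   ⇒   f'(x) = 9·x^2
  g(x) = x^3 + 3·x^2   ⇒   g'(x) = 3·x^2 + 6·x
  lim(x→∞) f'(x)/g'(x) = lim(x→∞) (9·x^2)/(3·x^2 + 6·x)
  = 3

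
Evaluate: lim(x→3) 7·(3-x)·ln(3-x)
This is a 0·∞ indeterminate form.

Rewrite 0·∞ as a quotient (0/0 or ∞/∞ form), then apply L'Hôpital's rule:
  lim(x→3) 7·(3-x)·ln(3-x) = 0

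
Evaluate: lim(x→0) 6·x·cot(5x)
This is a 0·∞ indeterminate form.

Rewrite 0·∞ as a quotient (0/0 or ∞/∞ form), then apply L'Hôpital's rule:
  lim(x→0) 6·x·cot(5x) = 6/5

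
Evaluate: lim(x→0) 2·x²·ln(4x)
This is a 0·∞ indeterminate form.

Rewrite 0·∞ as a quotient (0/0 or ∞/∞ form), then apply L'Hôpital's rule:
  lim(x→0) 2·x²·ln(4x) = 0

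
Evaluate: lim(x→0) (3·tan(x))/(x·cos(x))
This is a 0/0 indeterminate form.

Apply L'Hôpital's rule: differentiate numerator and denominator separately.
  f(x) = 3·tan(x)   ⇒   f'(x) = 3·tan(x)^2 + 3
  g(x) = x·cos(x)   ⇒   g'(x) = -x·sin(x) + cos(x)
  lim(x→0) f'(x)/g'(x) = lim(x→0) (3·tan(x)^2 + 3)/(-x·sin(x) + cos(x))
  = 3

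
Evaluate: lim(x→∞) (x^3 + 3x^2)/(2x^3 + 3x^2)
This is an ∞/∞ indeterminate form.

Apply L'Hôpital's rule: differentiate numerator and denominator separately.
  f(x) = x^3 + 3·x^2   ⇒   f'(x) = 3·x^2 + 6·x
  g(x) = 2·x^3 + 3·x^2   ⇒   g'(x) = 6·x^2 + 6·x
  lim(x→∞) f'(x)/g'(x) = lim(x→∞) (3·x^2 + 6·x)/(6·x^2 + 6·x)
  = 1/2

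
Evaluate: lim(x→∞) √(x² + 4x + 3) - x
This is an ∞-∞ indeterminate form.

Combine fractions or rationalize to convert ∞-∞ to 0/0 form:
  lim(x→∞) √(x² + 4x + 3) - x = 2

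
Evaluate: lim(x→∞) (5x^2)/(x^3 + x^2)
This is an ∞/∞ indeterminate form.

Apply L'Hôpital's rule: differentiate numerator and denominator separately.
  f(x) = 5·x^2   ⇒   f'(x) = 10·x
  g(x) = x^3 + x^2   ⇒   g'(x) = 3·x^2 + 2·x
  lim(x→∞) f'(x)/g'(x) = lim(x→∞) (10·x)/(3·x^2 + 2·x)
  = 0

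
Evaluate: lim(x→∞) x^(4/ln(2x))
This is an exponential indeterminate form.

For exponential indeterminate forms, take the natural log:
  Let L = lim(x→∞) x^(4/ln(2x))
  Then ln(L) = lim(x→∞) [exponent × ln(base)]
  Evaluate using L'Hôpital or standard limits, then exponentiate.
  L = e^(4)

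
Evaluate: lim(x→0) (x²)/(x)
This is a 0/0 indeterminate form.

Apply L'Hôpital's rule: differentiate numerator and denominator separately.
  f(x) = x^2   ⇒   f'(x) = 2·x
  g(x) = x   ⇒   g'(x) = 1
  lim(x→0) f'(x)/g'(x) = lim(x→0) (2·x)/(1)
  = 0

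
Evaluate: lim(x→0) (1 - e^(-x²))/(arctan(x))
This is a 0/0 indeterminate form.

Apply L'Hôpital's rule: differentiate numerator and denominator separately.
  f(x) = 1 - e^(-x^2)   ⇒   f'(x) = 2·x·e^(-x^2)
  g(x) = atan(x)   ⇒   g'(x) = 1/(x^2 + 1)
  lim(x→0) f'(x)/g'(x) = lim(x→0) (2·x·e^(-x^2))/(1/(x^2 + 1))
  = 0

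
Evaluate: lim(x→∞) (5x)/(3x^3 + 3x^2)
This is an ∞/∞ indeterminate form.

Apply L'Hôpital's rule: differentiate numerator and denominator separately.
  f(x) = 5·x   ⇒   f'(x) = 5
  g(x) = 3·x^3 + 3·x^2   ⇒   g'(x) = 9·x^2 + 6·x
  lim(x→∞) f'(x)/g'(x) = lim(x→∞) (5)/(9·x^2 + 6·x)
  = 0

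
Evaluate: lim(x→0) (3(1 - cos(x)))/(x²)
This is a 0/0 indeterminate form.

Apply L'Hôpital's rule: differentiate numerator and denominator separately.
  f(x) = 3 - 3·cos(x)   ⇒   f'(x) = 3·sin(x)
  g(x) = x^2   ⇒   g'(x) = 2·x
  lim(x→0) f'(x)/g'(x) = lim(x→0) (3·sin(x))/(2·x)
  = 3/2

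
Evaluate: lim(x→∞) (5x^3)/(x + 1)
This is an ∞/∞ indeterminate form.

Apply L'Hôpital's rule: differentiate numerator and denominator separately.
  f(x) = 5·x^3   ⇒   f'(x) = 15·x^2
  g(x) = x + 1   ⇒   g'(x) = 1
  lim(x→∞) f'(x)/g'(x) = lim(x→∞) (15·x^2)/(1)
  = ∞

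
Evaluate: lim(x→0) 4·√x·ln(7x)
This is a 0·∞ indeterminate form.

Rewrite 0·∞ as a quotient (0/0 or ∞/∞ form), then apply L'Hôpital's rule:
  lim(x→0) 4·√x·ln(7x) = 0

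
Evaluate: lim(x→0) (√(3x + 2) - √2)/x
This is a standard limit.

Factor or rationalize the expression:
  lim(x→0) (√(3x + 2) - √2)/x = 3·sqrt(2)/4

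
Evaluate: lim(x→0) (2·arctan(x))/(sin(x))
This is a 0/0 indeterminate form.

Apply L'Hôpital's rule: differentiate numerator and denominator separately.
  f(x) = 2·atan(x)   ⇒   f'(x) = 2/(x^2 + 1)
  g(x) = sin(x)   ⇒   g'(x) = cos(x)
  lim(x→0) f'(x)/g'(x) = lim(x→0) (2/(x^2 + 1))/(cos(x))
  = 2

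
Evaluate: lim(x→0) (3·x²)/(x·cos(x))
This is a 0/0 indeterminate form.

Apply L'Hôpital's rule: differentiate numerator and denominator separately.
  f(x) = 3·x^2   ⇒   f'(x) = 6·x
  g(x) = x·cos(x)   ⇒   g'(x) = -x·sin(x) + cos(x)
  lim(x→0) f'(x)/g'(x) = lim(x→0) (6·x)/(-x·sin(x) + cos(x))
  = 0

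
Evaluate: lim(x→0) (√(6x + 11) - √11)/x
This is a standard limit.

Factor or rationalize the expression:
  lim(x→0) (√(6x + 11) - √11)/x = 3·sqrt(11)/11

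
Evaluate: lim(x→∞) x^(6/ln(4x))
This is an exponential indeterminate form.

For exponential indeterminate forms, take the natural log:
  Let L = lim(x→∞) x^(6/ln(4x))
  Then ln(L) = lim(x→∞) [exponent × ln(base)]
  Evaluate using L'Hôpital or standard limits, then exponentiate.
  L = e^(6)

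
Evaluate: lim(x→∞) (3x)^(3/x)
This is an exponential indeterminate form.

For exponential indeterminate forms, take the natural log:
  Let L = lim(x→∞) (3x)^(3/x)
  Then ln(L) = lim(x→∞) [exponent × ln(base)]
  Evaluate using L'Hôpital or standard limits, then exponentiate.
  L = 1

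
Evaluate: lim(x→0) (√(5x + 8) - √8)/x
This is a standard limit.

Factor or rationalize the expression:
  lim(x→0) (√(5x + 8) - √8)/x = 5·sqrt(2)/8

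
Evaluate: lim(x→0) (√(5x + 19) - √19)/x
This is a standard limit.

Factor or rationalize the expression:
  lim(x→0) (√(5x + 19) - √19)/x = 5·sqrt(19)/38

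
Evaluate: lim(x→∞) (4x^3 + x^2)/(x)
This is an ∞/∞ indeterminate form.

Apply L'Hôpital's rule: differentiate numerator and denominator separately.
  f(x) = 4·x^3 + x^2   ⇒   f'(x) = 12·x^2 + 2·x
  g(x) = x   ⇒   g'(x) = 1
  lim(x→∞) f'(x)/g'(x) = lim(x→∞) (12·x^2 + 2·x)/(1)
  = ∞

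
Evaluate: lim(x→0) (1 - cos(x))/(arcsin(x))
This is a 0/0 indeterminate form.

Apply L'Hôpital's rule: differentiate numerator and denominator separately.
  f(x) = 1 - cos(x)   ⇒   f'(x) = sin(x)
  g(x) = asin(x)   ⇒   g'(x) = 1/sqrt(1 - x^2)
  lim(x→0) f'(x)/g'(x) = lim(x→0) (sin(x))/(1/sqrt(1 - x^2))
  = 0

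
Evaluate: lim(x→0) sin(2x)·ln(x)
This is a 0·∞ indeterminate form.

Rewrite 0·∞ as a quotient (0/0 or ∞/∞ form), then apply L'Hôpital's rule:
  lim(x→0) sin(2x)·ln(x) = 0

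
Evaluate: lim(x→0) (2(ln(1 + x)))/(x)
This is a 0/0 indeterminate form.

Apply L'Hôpital's rule: differentiate numerator and denominator separately.
  f(x) = 2·ln(x + 1)   ⇒   f'(x) = 2/(x + 1)
  g(x) = x   ⇒   g'(x) = 1
  lim(x→0) f'(x)/g'(x) = lim(x→0) (2/(x + 1))/(1)
  = 2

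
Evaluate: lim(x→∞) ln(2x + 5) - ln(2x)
This is an ∞-∞ indeterminate form.

Combine fractions or rationalize to convert ∞-∞ to 0/0 form:
  lim(x→∞) ln(2x + 5) - ln(2x) = 0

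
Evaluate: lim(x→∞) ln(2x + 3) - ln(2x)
This is an ∞-∞ indeterminate form.

Combine fractions or rationalize to convert ∞-∞ to 0/0 form:
  lim(x→∞) ln(2x + 3) - ln(2x) = 0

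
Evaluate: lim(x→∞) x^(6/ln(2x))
This is an exponential indeterminate form.

For exponential indeterminate forms, take the natural log:
  Let L = lim(x→∞) x^(6/ln(2x))
  Then ln(L) = lim(x→∞) [exponent × ln(base)]
  Evaluate using L'Hôpital or standard limits, then exponentiate.
  L = e^(6)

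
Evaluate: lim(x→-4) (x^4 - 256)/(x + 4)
This is a standard limit.

Factor or rationalize the expression:
  lim(x→-4) (x^4 - 256)/(x + 4) = -256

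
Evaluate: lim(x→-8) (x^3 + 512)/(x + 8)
This is a standard limit.

Factor or rationalize the expression:
  lim(x→-8) (x^3 + 512)/(x + 8) = 192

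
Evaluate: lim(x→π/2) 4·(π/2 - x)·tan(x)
This is a 0·∞ indeterminate form.

Rewrite 0·∞ as a quotient (0/0 or ∞/∞ form), then apply L'Hôpital's rule:
  lim(x→π/2) 4·(π/2 - x)·tan(x) = 4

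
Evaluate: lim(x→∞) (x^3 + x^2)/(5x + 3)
This is an ∞/∞ indeterminate form.

Apply L'Hôpital's rule: differentiate numerator and denominator separately.
  f(x) = x^3 + x^2   ⇒   f'(x) = 3·x^2 + 2·x
  g(x) = 5·x + 3   ⇒   g'(x) = 5
  lim(x→∞) f'(x)/g'(x) = lim(x→∞) (3·x^2 + 2·x)/(5)
  = ∞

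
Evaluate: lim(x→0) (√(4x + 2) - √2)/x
This is a standard limit.

Factor or rationalize the expression:
  lim(x→0) (√(4x + 2) - √2)/x = sqrt(2)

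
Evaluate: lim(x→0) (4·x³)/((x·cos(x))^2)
This is a 0/0 indeterminate form.

Apply L'Hôpital's rule: differentiate numerator and denominator separately.
  f(x) = 4·x^3   ⇒   f'(x) = 12·x^2
  g(x) = x^2·cos(x)^2   ⇒   g'(x) = -2·x^2·sin(x)·cos(x) + 2·x·cos(x)^2
  lim(x→0) f'(x)/g'(x) = lim(x→0) (12·x^2)/(-2·x^2·sin(x)·cos(x) + 2·x·cos(x)^2)
  = 0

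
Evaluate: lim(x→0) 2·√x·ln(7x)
This is a 0·∞ indeterminate form.

Rewrite 0·∞ as a quotient (0/0 or ∞/∞ form), then apply L'Hôpital's rule:
  lim(x→0) 2·√x·ln(7x) = 0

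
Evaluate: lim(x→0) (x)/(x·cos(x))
This is a 0/0 indeterminate form.

Apply L'Hôpital's rule: differentiate numerator and denominator separately.
  f(x) = x   ⇒   f'(x) = 1
  g(x) = x·cos(x)   ⇒   g'(x) = -x·sin(x) + cos(x)
  lim(x→0) f'(x)/g'(x) = lim(x→0) (1)/(-x·sin(x) + cos(x))
  = 1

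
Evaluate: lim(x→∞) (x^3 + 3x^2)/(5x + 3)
This is an ∞/∞ indeterminate form.

Apply L'Hôpital's rule: differentiate numerator and denominator separately.
  f(x) = x^3 + 3·x^2   ⇒   f'(x) = 3·x^2 + 6·x
  g(x) = 5·x + 3   ⇒   g'(x) = 5
  lim(x→∞) f'(x)/g'(x) = lim(x→∞) (3·x^2 + 6·x)/(5)
  = ∞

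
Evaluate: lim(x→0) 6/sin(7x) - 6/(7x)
This is an ∞-∞ indeterminate form.

Combine fractions or rationalize to convert ∞-∞ to 0/0 form:
  lim(x→0) 6/sin(7x) - 6/(7x) = 0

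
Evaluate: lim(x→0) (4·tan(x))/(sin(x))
This is a 0/0 indeterminate form.

Apply L'Hôpital's rule: differentiate numerator and denominator separately.
  f(x) = 4·tan(x)   ⇒   f'(x) = 4·tan(x)^2 + 4
  g(x) = sin(x)   ⇒   g'(x) = cos(x)
  lim(x→0) f'(x)/g'(x) = lim(x→0) (4·tan(x)^2 + 4)/(cos(x))
  = 4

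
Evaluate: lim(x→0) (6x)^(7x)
This is an exponential indeterminate form.

For exponential indeterminate forms, take the natural log:
  Let L = lim(x→0) (6x)^(7x)
  Then ln(L) = lim(x→0) [exponent × ln(base)]
  Evaluate using L'Hôpital or standard limits, then exponentiate.
  L = 1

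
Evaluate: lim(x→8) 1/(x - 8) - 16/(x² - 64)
This is an ∞-∞ indeterminate form.

Combine fractions or rationalize to convert ∞-∞ to 0/0 form:
  lim(x→8) 1/(x - 8) - 16/(x² - 64) = 1/16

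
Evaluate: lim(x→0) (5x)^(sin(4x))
This is an exponential indeterminate form.

For exponential indeterminate forms, take the natural log:
  Let L = lim(x→0) (5x)^(sin(4x))
  Then ln(L) = lim(x→0) [exponent × ln(base)]
  Evaluate using L'Hôpital or standard limits, then exponentiate.
  L = 1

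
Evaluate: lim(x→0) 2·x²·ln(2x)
This is a 0·∞ indeterminate form.

Rewrite 0·∞ as a quotient (0/0 or ∞/∞ form), then apply L'Hôpital's rule:
  lim(x→0) 2·x²·ln(2x) = 0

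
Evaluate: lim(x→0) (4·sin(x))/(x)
This is a 0/0 indeterminate form.

Apply L'Hôpital's rule: differentiate numerator and denominator separately.
  f(x) = 4·sin(x)   ⇒   f'(x) = 4·cos(x)
  g(x) = x   ⇒   g'(x) = 1
  lim(x→0) f'(x)/g'(x) = lim(x→0) (4·cos(x))/(1)
  = 4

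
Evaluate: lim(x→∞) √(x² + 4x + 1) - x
This is an ∞-∞ indeterminate form.

Combine fractions or rationalize to convert ∞-∞ to 0/0 form:
  lim(x→∞) √(x² + 4x + 1) - x = 2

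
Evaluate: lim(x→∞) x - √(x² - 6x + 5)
This is an ∞-∞ indeterminate form.

Combine fractions or rationalize to convert ∞-∞ to 0/0 form:
  lim(x→∞) x - √(x² - 6x + 5) = 3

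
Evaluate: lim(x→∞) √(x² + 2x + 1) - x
This is an ∞-∞ indeterminate form.

Combine fractions or rationalize to convert ∞-∞ to 0/0 form:
  lim(x→∞) √(x² + 2x + 1) - x = 1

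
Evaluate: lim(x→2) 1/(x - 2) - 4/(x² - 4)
This is an ∞-∞ indeterminate form.

Combine fractions or rationalize to convert ∞-∞ to 0/0 form:
  lim(x→2) 1/(x - 2) - 4/(x² - 4) = 1/4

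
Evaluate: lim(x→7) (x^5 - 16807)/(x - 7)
This is a standard limit.

Factor or rationalize the expression:
  lim(x→7) (x^5 - 16807)/(x - 7) = 12005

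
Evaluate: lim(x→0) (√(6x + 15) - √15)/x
This is a standard limit.

Factor or rationalize the expression:
  lim(x→0) (√(6x + 15) - √15)/x = sqrt(15)/5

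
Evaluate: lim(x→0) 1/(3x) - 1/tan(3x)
This is an ∞-∞ indeterminate form.

Combine fractions or rationalize to convert ∞-∞ to 0/0 form:
  lim(x→0) 1/(3x) - 1/tan(3x) = 0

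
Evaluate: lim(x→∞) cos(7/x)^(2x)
This is an exponential indeterminate form.

For exponential indeterminate forms, take the natural log:
  Let L = lim(x→∞) cos(7/x)^(2x)
  Then ln(L) = lim(x→∞) [exponent × ln(base)]
  Evaluate using L'Hôpital or standard limits, then exponentiate.
  L = 1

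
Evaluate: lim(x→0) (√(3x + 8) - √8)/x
This is a standard limit.

Factor or rationalize the expression:
  lim(x→0) (√(3x + 8) - √8)/x = 3·sqrt(2)/8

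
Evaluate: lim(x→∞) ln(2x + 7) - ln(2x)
This is an ∞-∞ indeterminate form.

Combine fractions or rationalize to convert ∞-∞ to 0/0 form:
  lim(x→∞) ln(2x + 7) - ln(2x) = 0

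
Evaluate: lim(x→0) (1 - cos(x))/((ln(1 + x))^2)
This is a 0/0 indeterminate form.

Apply L'Hôpital's rule: differentiate numerator and denominator separately.
  f(x) = 1 - cos(x)   ⇒   f'(x) = sin(x)
  g(x) = ln(x + 1)^2   ⇒   g'(x) = 2·ln(x + 1)/(x + 1)
  lim(x→0) f'(x)/g'(x) = lim(x→0) (sin(x))/(2·ln(x + 1)/(x + 1))
  = 1/2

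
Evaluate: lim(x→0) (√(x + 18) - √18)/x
This is a standard limit.

Factor or rationalize the expression:
  lim(x→0) (√(x + 18) - √18)/x = sqrt(2)/12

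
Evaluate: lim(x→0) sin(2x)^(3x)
This is an exponential indeterminate form.

For exponential indeterminate forms, take the natural log:
  Let L = lim(x→0) sin(2x)^(3x)
  Then ln(L) = lim(x→0) [exponent × ln(base)]
  Evaluate using L'Hôpital or standard limits, then exponentiate.
  L = 1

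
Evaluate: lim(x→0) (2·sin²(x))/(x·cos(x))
This is a 0/0 indeterminate form.

Apply L'Hôpital's rule: differentiate numerator and denominator separately.
  f(x) = 2·sin(x)^2   ⇒   f'(x) = 4·sin(x)·cos(x)
  g(x) = x·cos(x)   ⇒   g'(x) = -x·sin(x) + cos(x)
  lim(x→0) f'(x)/g'(x) = lim(x→0) (4·sin(x)·cos(x))/(-x·sin(x) + cos(x))
  = 0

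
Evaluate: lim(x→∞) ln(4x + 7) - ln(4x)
This is an ∞-∞ indeterminate form.

Combine fractions or rationalize to convert ∞-∞ to 0/0 form:
  lim(x→∞) ln(4x + 7) - ln(4x) = 0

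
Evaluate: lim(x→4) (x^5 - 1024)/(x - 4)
This is a standard limit.

Factor or rationalize the expression:
  lim(x→4) (x^5 - 1024)/(x - 4) = 1280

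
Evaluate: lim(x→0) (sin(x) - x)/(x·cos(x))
This is a 0/0 indeterminate form.

Apply L'Hôpital's rule: differentiate numerator and denominator separately.
  f(x) = -x + sin(x)   ⇒   f'(x) = cos(x) - 1
  g(x) = x·cos(x)   ⇒   g'(x) = -x·sin(x) + cos(x)
  lim(x→0) f'(x)/g'(x) = lim(x→0) (cos(x) - 1)/(-x·sin(x) + cos(x))
  = 0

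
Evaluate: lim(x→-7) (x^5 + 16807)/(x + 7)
This is a standard limit.

Factor or rationalize the expression:
  lim(x→-7) (x^5 + 16807)/(x + 7) = 12005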